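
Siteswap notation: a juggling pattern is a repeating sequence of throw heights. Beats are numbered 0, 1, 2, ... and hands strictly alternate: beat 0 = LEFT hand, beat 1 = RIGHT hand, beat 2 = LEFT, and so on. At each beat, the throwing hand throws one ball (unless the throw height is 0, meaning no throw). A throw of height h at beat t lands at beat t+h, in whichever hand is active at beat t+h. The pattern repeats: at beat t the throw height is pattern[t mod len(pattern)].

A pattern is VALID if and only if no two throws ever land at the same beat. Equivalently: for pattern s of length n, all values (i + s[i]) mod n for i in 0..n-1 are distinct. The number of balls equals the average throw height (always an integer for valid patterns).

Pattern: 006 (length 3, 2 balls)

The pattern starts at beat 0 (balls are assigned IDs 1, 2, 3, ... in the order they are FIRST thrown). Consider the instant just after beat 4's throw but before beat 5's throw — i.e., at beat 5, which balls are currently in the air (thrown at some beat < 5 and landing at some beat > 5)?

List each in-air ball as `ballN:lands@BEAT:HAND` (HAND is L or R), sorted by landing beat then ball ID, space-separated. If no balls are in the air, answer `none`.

Answer: ball1:lands@8:L

Derivation:
Beat 2 (L): throw ball1 h=6 -> lands@8:L; in-air after throw: [b1@8:L]
Beat 5 (R): throw ball2 h=6 -> lands@11:R; in-air after throw: [b1@8:L b2@11:R]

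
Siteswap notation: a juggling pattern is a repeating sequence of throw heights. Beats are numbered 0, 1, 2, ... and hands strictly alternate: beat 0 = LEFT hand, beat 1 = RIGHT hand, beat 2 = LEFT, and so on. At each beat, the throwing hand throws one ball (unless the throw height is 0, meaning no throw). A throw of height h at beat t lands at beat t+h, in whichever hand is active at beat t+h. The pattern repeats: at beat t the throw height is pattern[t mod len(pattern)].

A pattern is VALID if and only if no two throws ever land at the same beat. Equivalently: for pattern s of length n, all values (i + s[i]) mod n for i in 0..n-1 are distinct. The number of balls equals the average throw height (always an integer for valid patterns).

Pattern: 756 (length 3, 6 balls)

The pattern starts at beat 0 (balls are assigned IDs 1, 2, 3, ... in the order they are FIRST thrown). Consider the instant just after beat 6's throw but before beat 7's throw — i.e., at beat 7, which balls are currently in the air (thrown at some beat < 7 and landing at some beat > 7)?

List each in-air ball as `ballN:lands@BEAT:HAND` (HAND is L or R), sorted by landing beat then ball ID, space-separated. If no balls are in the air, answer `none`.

Beat 0 (L): throw ball1 h=7 -> lands@7:R; in-air after throw: [b1@7:R]
Beat 1 (R): throw ball2 h=5 -> lands@6:L; in-air after throw: [b2@6:L b1@7:R]
Beat 2 (L): throw ball3 h=6 -> lands@8:L; in-air after throw: [b2@6:L b1@7:R b3@8:L]
Beat 3 (R): throw ball4 h=7 -> lands@10:L; in-air after throw: [b2@6:L b1@7:R b3@8:L b4@10:L]
Beat 4 (L): throw ball5 h=5 -> lands@9:R; in-air after throw: [b2@6:L b1@7:R b3@8:L b5@9:R b4@10:L]
Beat 5 (R): throw ball6 h=6 -> lands@11:R; in-air after throw: [b2@6:L b1@7:R b3@8:L b5@9:R b4@10:L b6@11:R]
Beat 6 (L): throw ball2 h=7 -> lands@13:R; in-air after throw: [b1@7:R b3@8:L b5@9:R b4@10:L b6@11:R b2@13:R]
Beat 7 (R): throw ball1 h=5 -> lands@12:L; in-air after throw: [b3@8:L b5@9:R b4@10:L b6@11:R b1@12:L b2@13:R]

Answer: ball3:lands@8:L ball5:lands@9:R ball4:lands@10:L ball6:lands@11:R ball2:lands@13:R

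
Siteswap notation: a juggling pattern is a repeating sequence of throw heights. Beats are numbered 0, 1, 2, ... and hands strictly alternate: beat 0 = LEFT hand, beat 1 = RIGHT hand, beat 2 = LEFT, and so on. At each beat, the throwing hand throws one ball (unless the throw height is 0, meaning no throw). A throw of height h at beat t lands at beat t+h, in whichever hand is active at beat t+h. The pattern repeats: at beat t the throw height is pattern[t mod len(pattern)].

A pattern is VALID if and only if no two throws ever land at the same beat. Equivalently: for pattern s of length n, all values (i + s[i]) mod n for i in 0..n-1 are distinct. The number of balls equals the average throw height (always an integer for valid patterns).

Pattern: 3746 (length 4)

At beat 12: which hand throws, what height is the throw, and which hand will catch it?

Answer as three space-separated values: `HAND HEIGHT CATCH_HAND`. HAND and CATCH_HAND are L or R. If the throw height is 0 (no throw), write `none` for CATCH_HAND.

Beat 12: 12 mod 2 = 0, so hand = L
Throw height = pattern[12 mod 4] = pattern[0] = 3
Lands at beat 12+3=15, 15 mod 2 = 1, so catch hand = R

Answer: L 3 R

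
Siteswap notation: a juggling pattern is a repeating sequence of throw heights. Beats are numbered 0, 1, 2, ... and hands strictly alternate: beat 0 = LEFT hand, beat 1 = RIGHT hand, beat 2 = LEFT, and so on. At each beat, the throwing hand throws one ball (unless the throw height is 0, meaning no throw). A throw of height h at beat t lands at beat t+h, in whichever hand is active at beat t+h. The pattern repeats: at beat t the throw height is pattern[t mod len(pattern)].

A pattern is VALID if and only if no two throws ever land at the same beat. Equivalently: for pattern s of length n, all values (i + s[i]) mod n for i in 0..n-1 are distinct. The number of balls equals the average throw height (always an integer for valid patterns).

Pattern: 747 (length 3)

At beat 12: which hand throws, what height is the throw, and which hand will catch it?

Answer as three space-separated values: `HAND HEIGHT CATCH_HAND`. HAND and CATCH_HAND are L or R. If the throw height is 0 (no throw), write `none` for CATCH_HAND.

Answer: L 7 R

Derivation:
Beat 12: 12 mod 2 = 0, so hand = L
Throw height = pattern[12 mod 3] = pattern[0] = 7
Lands at beat 12+7=19, 19 mod 2 = 1, so catch hand = R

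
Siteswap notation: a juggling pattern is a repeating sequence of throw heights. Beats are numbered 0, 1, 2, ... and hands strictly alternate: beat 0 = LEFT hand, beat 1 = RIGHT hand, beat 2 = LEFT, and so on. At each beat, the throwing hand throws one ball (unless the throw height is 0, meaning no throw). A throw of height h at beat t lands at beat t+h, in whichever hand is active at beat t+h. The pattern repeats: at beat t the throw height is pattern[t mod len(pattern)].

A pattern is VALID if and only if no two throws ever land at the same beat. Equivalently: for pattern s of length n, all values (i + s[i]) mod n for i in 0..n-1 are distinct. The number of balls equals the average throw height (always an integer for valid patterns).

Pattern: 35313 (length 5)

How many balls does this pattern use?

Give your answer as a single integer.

Answer: 3

Derivation:
Pattern = [3, 5, 3, 1, 3], length n = 5
  position 0: throw height = 3, running sum = 3
  position 1: throw height = 5, running sum = 8
  position 2: throw height = 3, running sum = 11
  position 3: throw height = 1, running sum = 12
  position 4: throw height = 3, running sum = 15
Total sum = 15; balls = sum / n = 15 / 5 = 3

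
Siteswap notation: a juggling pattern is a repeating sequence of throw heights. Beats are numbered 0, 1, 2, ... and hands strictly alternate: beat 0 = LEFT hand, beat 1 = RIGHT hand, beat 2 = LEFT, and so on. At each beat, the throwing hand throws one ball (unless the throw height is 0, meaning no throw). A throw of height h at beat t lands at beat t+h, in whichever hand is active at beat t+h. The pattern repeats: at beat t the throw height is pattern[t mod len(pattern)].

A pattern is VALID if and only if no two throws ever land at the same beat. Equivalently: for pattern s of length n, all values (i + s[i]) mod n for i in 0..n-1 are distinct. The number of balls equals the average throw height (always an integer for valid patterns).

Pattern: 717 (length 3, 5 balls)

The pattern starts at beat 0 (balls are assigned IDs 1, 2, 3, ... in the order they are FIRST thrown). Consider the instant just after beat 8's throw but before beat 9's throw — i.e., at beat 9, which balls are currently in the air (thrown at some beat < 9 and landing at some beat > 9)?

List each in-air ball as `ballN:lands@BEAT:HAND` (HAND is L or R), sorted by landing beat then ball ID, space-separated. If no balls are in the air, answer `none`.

Answer: ball3:lands@10:L ball4:lands@12:L ball5:lands@13:R ball1:lands@15:R

Derivation:
Beat 0 (L): throw ball1 h=7 -> lands@7:R; in-air after throw: [b1@7:R]
Beat 1 (R): throw ball2 h=1 -> lands@2:L; in-air after throw: [b2@2:L b1@7:R]
Beat 2 (L): throw ball2 h=7 -> lands@9:R; in-air after throw: [b1@7:R b2@9:R]
Beat 3 (R): throw ball3 h=7 -> lands@10:L; in-air after throw: [b1@7:R b2@9:R b3@10:L]
Beat 4 (L): throw ball4 h=1 -> lands@5:R; in-air after throw: [b4@5:R b1@7:R b2@9:R b3@10:L]
Beat 5 (R): throw ball4 h=7 -> lands@12:L; in-air after throw: [b1@7:R b2@9:R b3@10:L b4@12:L]
Beat 6 (L): throw ball5 h=7 -> lands@13:R; in-air after throw: [b1@7:R b2@9:R b3@10:L b4@12:L b5@13:R]
Beat 7 (R): throw ball1 h=1 -> lands@8:L; in-air after throw: [b1@8:L b2@9:R b3@10:L b4@12:L b5@13:R]
Beat 8 (L): throw ball1 h=7 -> lands@15:R; in-air after throw: [b2@9:R b3@10:L b4@12:L b5@13:R b1@15:R]
Beat 9 (R): throw ball2 h=7 -> lands@16:L; in-air after throw: [b3@10:L b4@12:L b5@13:R b1@15:R b2@16:L]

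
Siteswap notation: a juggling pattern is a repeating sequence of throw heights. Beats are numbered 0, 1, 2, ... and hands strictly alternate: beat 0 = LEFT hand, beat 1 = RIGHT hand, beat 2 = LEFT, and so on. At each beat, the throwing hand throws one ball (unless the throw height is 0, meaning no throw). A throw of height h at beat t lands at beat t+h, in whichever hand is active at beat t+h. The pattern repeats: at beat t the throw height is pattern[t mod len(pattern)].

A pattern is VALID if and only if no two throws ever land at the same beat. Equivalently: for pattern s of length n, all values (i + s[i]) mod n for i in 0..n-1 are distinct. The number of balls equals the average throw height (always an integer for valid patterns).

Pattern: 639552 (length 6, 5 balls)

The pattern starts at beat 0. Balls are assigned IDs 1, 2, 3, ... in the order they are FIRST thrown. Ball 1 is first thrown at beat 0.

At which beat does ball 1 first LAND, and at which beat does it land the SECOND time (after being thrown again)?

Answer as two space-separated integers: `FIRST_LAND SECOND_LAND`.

Beat 0 (L): throw ball1 h=6 -> lands@6:L; in-air after throw: [b1@6:L]
Beat 1 (R): throw ball2 h=3 -> lands@4:L; in-air after throw: [b2@4:L b1@6:L]
Beat 2 (L): throw ball3 h=9 -> lands@11:R; in-air after throw: [b2@4:L b1@6:L b3@11:R]
Beat 3 (R): throw ball4 h=5 -> lands@8:L; in-air after throw: [b2@4:L b1@6:L b4@8:L b3@11:R]
Beat 4 (L): throw ball2 h=5 -> lands@9:R; in-air after throw: [b1@6:L b4@8:L b2@9:R b3@11:R]
Beat 5 (R): throw ball5 h=2 -> lands@7:R; in-air after throw: [b1@6:L b5@7:R b4@8:L b2@9:R b3@11:R]
Beat 6 (L): throw ball1 h=6 -> lands@12:L; in-air after throw: [b5@7:R b4@8:L b2@9:R b3@11:R b1@12:L]
Beat 7 (R): throw ball5 h=3 -> lands@10:L; in-air after throw: [b4@8:L b2@9:R b5@10:L b3@11:R b1@12:L]
Beat 8 (L): throw ball4 h=9 -> lands@17:R; in-air after throw: [b2@9:R b5@10:L b3@11:R b1@12:L b4@17:R]
Beat 9 (R): throw ball2 h=5 -> lands@14:L; in-air after throw: [b5@10:L b3@11:R b1@12:L b2@14:L b4@17:R]
Beat 10 (L): throw ball5 h=5 -> lands@15:R; in-air after throw: [b3@11:R b1@12:L b2@14:L b5@15:R b4@17:R]
Beat 11 (R): throw ball3 h=2 -> lands@13:R; in-air after throw: [b1@12:L b3@13:R b2@14:L b5@15:R b4@17:R]
Beat 12 (L): throw ball1 h=6 -> lands@18:L; in-air after throw: [b3@13:R b2@14:L b5@15:R b4@17:R b1@18:L]
Ball 1: thrown@0 h=6 -> first land @6; rethrown@6 h=6 -> second land @12

Answer: 6 12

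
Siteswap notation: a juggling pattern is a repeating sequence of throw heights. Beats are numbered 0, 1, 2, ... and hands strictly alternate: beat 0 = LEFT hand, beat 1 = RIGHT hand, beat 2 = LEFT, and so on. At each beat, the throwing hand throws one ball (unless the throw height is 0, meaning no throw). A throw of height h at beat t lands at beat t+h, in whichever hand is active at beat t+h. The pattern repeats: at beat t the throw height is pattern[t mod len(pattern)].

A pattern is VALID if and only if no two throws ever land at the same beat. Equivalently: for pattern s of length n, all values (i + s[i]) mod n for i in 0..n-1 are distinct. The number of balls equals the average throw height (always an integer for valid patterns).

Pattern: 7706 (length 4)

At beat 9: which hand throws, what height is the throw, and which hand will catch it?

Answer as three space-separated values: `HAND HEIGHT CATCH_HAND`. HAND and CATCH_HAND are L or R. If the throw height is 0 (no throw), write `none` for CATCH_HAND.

Answer: R 7 L

Derivation:
Beat 9: 9 mod 2 = 1, so hand = R
Throw height = pattern[9 mod 4] = pattern[1] = 7
Lands at beat 9+7=16, 16 mod 2 = 0, so catch hand = L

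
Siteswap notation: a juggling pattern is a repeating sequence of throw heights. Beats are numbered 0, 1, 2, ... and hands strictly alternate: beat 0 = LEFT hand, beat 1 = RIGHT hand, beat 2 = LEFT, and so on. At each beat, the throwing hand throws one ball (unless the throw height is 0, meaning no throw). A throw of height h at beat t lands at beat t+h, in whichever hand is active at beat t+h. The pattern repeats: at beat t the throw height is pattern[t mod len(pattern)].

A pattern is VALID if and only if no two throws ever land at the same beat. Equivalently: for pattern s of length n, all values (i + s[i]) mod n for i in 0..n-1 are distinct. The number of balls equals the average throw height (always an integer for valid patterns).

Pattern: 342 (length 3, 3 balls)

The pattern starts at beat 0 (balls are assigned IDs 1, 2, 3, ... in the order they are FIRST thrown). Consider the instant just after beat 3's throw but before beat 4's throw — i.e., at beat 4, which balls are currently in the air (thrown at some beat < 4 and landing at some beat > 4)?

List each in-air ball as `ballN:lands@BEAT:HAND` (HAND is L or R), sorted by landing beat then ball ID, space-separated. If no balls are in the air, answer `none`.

Answer: ball2:lands@5:R ball1:lands@6:L

Derivation:
Beat 0 (L): throw ball1 h=3 -> lands@3:R; in-air after throw: [b1@3:R]
Beat 1 (R): throw ball2 h=4 -> lands@5:R; in-air after throw: [b1@3:R b2@5:R]
Beat 2 (L): throw ball3 h=2 -> lands@4:L; in-air after throw: [b1@3:R b3@4:L b2@5:R]
Beat 3 (R): throw ball1 h=3 -> lands@6:L; in-air after throw: [b3@4:L b2@5:R b1@6:L]
Beat 4 (L): throw ball3 h=4 -> lands@8:L; in-air after throw: [b2@5:R b1@6:L b3@8:L]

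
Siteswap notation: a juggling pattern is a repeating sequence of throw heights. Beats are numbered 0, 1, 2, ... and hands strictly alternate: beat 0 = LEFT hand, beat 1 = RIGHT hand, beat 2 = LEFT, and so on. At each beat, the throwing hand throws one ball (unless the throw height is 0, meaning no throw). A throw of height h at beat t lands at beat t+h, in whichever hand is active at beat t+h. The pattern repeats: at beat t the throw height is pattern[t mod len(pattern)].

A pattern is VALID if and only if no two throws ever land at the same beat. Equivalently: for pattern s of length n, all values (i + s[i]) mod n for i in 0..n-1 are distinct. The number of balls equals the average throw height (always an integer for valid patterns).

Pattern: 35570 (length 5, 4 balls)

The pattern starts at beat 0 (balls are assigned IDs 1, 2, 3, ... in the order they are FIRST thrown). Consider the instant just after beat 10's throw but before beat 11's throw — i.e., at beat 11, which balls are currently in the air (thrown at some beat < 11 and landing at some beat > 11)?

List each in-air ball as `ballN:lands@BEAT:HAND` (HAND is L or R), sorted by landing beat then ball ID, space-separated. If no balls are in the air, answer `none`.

Beat 0 (L): throw ball1 h=3 -> lands@3:R; in-air after throw: [b1@3:R]
Beat 1 (R): throw ball2 h=5 -> lands@6:L; in-air after throw: [b1@3:R b2@6:L]
Beat 2 (L): throw ball3 h=5 -> lands@7:R; in-air after throw: [b1@3:R b2@6:L b3@7:R]
Beat 3 (R): throw ball1 h=7 -> lands@10:L; in-air after throw: [b2@6:L b3@7:R b1@10:L]
Beat 5 (R): throw ball4 h=3 -> lands@8:L; in-air after throw: [b2@6:L b3@7:R b4@8:L b1@10:L]
Beat 6 (L): throw ball2 h=5 -> lands@11:R; in-air after throw: [b3@7:R b4@8:L b1@10:L b2@11:R]
Beat 7 (R): throw ball3 h=5 -> lands@12:L; in-air after throw: [b4@8:L b1@10:L b2@11:R b3@12:L]
Beat 8 (L): throw ball4 h=7 -> lands@15:R; in-air after throw: [b1@10:L b2@11:R b3@12:L b4@15:R]
Beat 10 (L): throw ball1 h=3 -> lands@13:R; in-air after throw: [b2@11:R b3@12:L b1@13:R b4@15:R]
Beat 11 (R): throw ball2 h=5 -> lands@16:L; in-air after throw: [b3@12:L b1@13:R b4@15:R b2@16:L]

Answer: ball3:lands@12:L ball1:lands@13:R ball4:lands@15:R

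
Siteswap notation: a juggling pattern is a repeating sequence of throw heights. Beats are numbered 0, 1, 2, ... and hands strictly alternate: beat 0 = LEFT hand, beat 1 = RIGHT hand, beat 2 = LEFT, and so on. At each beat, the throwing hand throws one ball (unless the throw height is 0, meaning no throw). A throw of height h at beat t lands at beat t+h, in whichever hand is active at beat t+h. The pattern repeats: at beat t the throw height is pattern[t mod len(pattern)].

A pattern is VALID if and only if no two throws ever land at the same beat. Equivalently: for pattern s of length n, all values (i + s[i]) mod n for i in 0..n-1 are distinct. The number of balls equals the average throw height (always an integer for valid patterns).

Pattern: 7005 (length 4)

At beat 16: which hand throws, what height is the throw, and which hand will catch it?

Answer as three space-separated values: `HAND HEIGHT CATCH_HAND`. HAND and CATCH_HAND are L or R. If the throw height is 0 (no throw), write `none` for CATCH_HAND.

Answer: L 7 R

Derivation:
Beat 16: 16 mod 2 = 0, so hand = L
Throw height = pattern[16 mod 4] = pattern[0] = 7
Lands at beat 16+7=23, 23 mod 2 = 1, so catch hand = R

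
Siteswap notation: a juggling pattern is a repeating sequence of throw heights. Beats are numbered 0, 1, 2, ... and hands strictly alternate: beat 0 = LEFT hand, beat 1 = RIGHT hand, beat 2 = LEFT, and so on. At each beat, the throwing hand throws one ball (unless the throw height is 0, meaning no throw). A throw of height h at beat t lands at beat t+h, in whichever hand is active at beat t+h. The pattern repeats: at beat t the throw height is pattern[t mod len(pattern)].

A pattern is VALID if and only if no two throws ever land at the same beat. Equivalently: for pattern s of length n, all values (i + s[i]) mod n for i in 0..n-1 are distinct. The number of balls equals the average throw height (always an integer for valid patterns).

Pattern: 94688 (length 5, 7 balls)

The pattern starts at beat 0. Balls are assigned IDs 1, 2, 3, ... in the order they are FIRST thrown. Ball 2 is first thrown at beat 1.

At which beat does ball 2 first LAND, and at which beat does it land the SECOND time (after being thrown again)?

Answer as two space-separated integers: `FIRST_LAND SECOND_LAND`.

Answer: 5 14

Derivation:
Beat 0 (L): throw ball1 h=9 -> lands@9:R; in-air after throw: [b1@9:R]
Beat 1 (R): throw ball2 h=4 -> lands@5:R; in-air after throw: [b2@5:R b1@9:R]
Beat 2 (L): throw ball3 h=6 -> lands@8:L; in-air after throw: [b2@5:R b3@8:L b1@9:R]
Beat 3 (R): throw ball4 h=8 -> lands@11:R; in-air after throw: [b2@5:R b3@8:L b1@9:R b4@11:R]
Beat 4 (L): throw ball5 h=8 -> lands@12:L; in-air after throw: [b2@5:R b3@8:L b1@9:R b4@11:R b5@12:L]
Beat 5 (R): throw ball2 h=9 -> lands@14:L; in-air after throw: [b3@8:L b1@9:R b4@11:R b5@12:L b2@14:L]
Beat 6 (L): throw ball6 h=4 -> lands@10:L; in-air after throw: [b3@8:L b1@9:R b6@10:L b4@11:R b5@12:L b2@14:L]
Beat 7 (R): throw ball7 h=6 -> lands@13:R; in-air after throw: [b3@8:L b1@9:R b6@10:L b4@11:R b5@12:L b7@13:R b2@14:L]
Beat 8 (L): throw ball3 h=8 -> lands@16:L; in-air after throw: [b1@9:R b6@10:L b4@11:R b5@12:L b7@13:R b2@14:L b3@16:L]
Beat 9 (R): throw ball1 h=8 -> lands@17:R; in-air after throw: [b6@10:L b4@11:R b5@12:L b7@13:R b2@14:L b3@16:L b1@17:R]
Beat 10 (L): throw ball6 h=9 -> lands@19:R; in-air after throw: [b4@11:R b5@12:L b7@13:R b2@14:L b3@16:L b1@17:R b6@19:R]
Beat 11 (R): throw ball4 h=4 -> lands@15:R; in-air after throw: [b5@12:L b7@13:R b2@14:L b4@15:R b3@16:L b1@17:R b6@19:R]
Beat 12 (L): throw ball5 h=6 -> lands@18:L; in-air after throw: [b7@13:R b2@14:L b4@15:R b3@16:L b1@17:R b5@18:L b6@19:R]
Beat 13 (R): throw ball7 h=8 -> lands@21:R; in-air after throw: [b2@14:L b4@15:R b3@16:L b1@17:R b5@18:L b6@19:R b7@21:R]
Beat 14 (L): throw ball2 h=8 -> lands@22:L; in-air after throw: [b4@15:R b3@16:L b1@17:R b5@18:L b6@19:R b7@21:R b2@22:L]
Ball 2: thrown@1 h=4 -> first land @5; rethrown@5 h=9 -> second land @14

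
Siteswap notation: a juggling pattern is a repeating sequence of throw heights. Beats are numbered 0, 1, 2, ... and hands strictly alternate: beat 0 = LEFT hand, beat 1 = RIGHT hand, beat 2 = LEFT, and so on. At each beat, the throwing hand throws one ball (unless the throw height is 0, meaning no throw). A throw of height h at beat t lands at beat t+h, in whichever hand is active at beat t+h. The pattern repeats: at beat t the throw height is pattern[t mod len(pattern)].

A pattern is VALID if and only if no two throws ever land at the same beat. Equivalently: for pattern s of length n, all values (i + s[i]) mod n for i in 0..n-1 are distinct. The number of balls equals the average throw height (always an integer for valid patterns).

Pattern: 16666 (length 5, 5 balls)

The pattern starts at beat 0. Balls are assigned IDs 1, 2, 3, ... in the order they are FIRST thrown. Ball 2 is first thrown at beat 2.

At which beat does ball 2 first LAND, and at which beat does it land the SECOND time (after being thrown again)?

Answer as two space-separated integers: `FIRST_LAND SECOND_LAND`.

Beat 0 (L): throw ball1 h=1 -> lands@1:R; in-air after throw: [b1@1:R]
Beat 1 (R): throw ball1 h=6 -> lands@7:R; in-air after throw: [b1@7:R]
Beat 2 (L): throw ball2 h=6 -> lands@8:L; in-air after throw: [b1@7:R b2@8:L]
Beat 3 (R): throw ball3 h=6 -> lands@9:R; in-air after throw: [b1@7:R b2@8:L b3@9:R]
Beat 4 (L): throw ball4 h=6 -> lands@10:L; in-air after throw: [b1@7:R b2@8:L b3@9:R b4@10:L]
Beat 5 (R): throw ball5 h=1 -> lands@6:L; in-air after throw: [b5@6:L b1@7:R b2@8:L b3@9:R b4@10:L]
Beat 6 (L): throw ball5 h=6 -> lands@12:L; in-air after throw: [b1@7:R b2@8:L b3@9:R b4@10:L b5@12:L]
Beat 7 (R): throw ball1 h=6 -> lands@13:R; in-air after throw: [b2@8:L b3@9:R b4@10:L b5@12:L b1@13:R]
Beat 8 (L): throw ball2 h=6 -> lands@14:L; in-air after throw: [b3@9:R b4@10:L b5@12:L b1@13:R b2@14:L]
Beat 9 (R): throw ball3 h=6 -> lands@15:R; in-air after throw: [b4@10:L b5@12:L b1@13:R b2@14:L b3@15:R]
Beat 10 (L): throw ball4 h=1 -> lands@11:R; in-air after throw: [b4@11:R b5@12:L b1@13:R b2@14:L b3@15:R]
Beat 11 (R): throw ball4 h=6 -> lands@17:R; in-air after throw: [b5@12:L b1@13:R b2@14:L b3@15:R b4@17:R]
Beat 12 (L): throw ball5 h=6 -> lands@18:L; in-air after throw: [b1@13:R b2@14:L b3@15:R b4@17:R b5@18:L]
Beat 13 (R): throw ball1 h=6 -> lands@19:R; in-air after throw: [b2@14:L b3@15:R b4@17:R b5@18:L b1@19:R]
Beat 14 (L): throw ball2 h=6 -> lands@20:L; in-air after throw: [b3@15:R b4@17:R b5@18:L b1@19:R b2@20:L]
Ball 2: thrown@2 h=6 -> first land @8; rethrown@8 h=6 -> second land @14

Answer: 8 14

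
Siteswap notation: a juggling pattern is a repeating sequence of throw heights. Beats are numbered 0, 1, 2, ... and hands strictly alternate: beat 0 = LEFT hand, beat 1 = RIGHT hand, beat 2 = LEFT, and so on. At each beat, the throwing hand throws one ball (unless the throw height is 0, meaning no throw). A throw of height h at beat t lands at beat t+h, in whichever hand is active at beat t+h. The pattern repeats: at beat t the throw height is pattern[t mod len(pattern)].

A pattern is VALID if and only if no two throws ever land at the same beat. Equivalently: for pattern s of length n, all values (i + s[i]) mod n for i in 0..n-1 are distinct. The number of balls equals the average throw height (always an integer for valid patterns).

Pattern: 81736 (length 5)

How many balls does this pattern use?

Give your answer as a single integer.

Pattern = [8, 1, 7, 3, 6], length n = 5
  position 0: throw height = 8, running sum = 8
  position 1: throw height = 1, running sum = 9
  position 2: throw height = 7, running sum = 16
  position 3: throw height = 3, running sum = 19
  position 4: throw height = 6, running sum = 25
Total sum = 25; balls = sum / n = 25 / 5 = 5

Answer: 5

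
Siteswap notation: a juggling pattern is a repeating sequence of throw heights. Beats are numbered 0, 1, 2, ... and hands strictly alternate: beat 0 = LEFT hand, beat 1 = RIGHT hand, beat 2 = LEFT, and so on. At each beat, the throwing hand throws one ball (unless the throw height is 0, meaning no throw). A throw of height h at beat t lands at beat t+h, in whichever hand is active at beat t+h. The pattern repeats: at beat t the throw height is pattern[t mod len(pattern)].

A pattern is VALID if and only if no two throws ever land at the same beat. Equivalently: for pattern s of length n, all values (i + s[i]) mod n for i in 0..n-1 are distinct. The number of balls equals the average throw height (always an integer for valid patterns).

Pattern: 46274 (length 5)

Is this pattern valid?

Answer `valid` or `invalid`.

Answer: invalid

Derivation:
i=0: (i + s[i]) mod n = (0 + 4) mod 5 = 4
i=1: (i + s[i]) mod n = (1 + 6) mod 5 = 2
i=2: (i + s[i]) mod n = (2 + 2) mod 5 = 4
i=3: (i + s[i]) mod n = (3 + 7) mod 5 = 0
i=4: (i + s[i]) mod n = (4 + 4) mod 5 = 3
Residues: [4, 2, 4, 0, 3], distinct: False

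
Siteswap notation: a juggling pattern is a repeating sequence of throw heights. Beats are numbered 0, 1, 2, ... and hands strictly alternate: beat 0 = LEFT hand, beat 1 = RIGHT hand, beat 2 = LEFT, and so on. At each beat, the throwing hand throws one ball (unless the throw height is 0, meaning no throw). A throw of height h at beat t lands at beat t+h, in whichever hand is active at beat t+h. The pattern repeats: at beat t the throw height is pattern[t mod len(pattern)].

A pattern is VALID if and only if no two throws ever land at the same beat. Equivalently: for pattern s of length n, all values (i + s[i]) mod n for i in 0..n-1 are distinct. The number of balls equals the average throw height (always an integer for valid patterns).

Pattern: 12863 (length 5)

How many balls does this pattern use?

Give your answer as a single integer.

Answer: 4

Derivation:
Pattern = [1, 2, 8, 6, 3], length n = 5
  position 0: throw height = 1, running sum = 1
  position 1: throw height = 2, running sum = 3
  position 2: throw height = 8, running sum = 11
  position 3: throw height = 6, running sum = 17
  position 4: throw height = 3, running sum = 20
Total sum = 20; balls = sum / n = 20 / 5 = 4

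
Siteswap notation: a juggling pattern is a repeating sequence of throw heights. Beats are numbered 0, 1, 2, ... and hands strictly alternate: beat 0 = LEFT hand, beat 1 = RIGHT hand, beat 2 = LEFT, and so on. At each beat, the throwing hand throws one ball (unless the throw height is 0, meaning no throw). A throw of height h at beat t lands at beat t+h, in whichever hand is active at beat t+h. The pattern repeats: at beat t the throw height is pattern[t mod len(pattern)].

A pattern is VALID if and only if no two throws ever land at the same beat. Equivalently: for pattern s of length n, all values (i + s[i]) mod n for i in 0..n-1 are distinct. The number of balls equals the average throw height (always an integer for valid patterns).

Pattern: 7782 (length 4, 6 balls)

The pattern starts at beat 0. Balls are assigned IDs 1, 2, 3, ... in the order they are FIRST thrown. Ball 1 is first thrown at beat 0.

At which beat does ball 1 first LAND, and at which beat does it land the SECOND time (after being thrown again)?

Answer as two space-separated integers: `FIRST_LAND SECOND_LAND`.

Answer: 7 9

Derivation:
Beat 0 (L): throw ball1 h=7 -> lands@7:R; in-air after throw: [b1@7:R]
Beat 1 (R): throw ball2 h=7 -> lands@8:L; in-air after throw: [b1@7:R b2@8:L]
Beat 2 (L): throw ball3 h=8 -> lands@10:L; in-air after throw: [b1@7:R b2@8:L b3@10:L]
Beat 3 (R): throw ball4 h=2 -> lands@5:R; in-air after throw: [b4@5:R b1@7:R b2@8:L b3@10:L]
Beat 4 (L): throw ball5 h=7 -> lands@11:R; in-air after throw: [b4@5:R b1@7:R b2@8:L b3@10:L b5@11:R]
Beat 5 (R): throw ball4 h=7 -> lands@12:L; in-air after throw: [b1@7:R b2@8:L b3@10:L b5@11:R b4@12:L]
Beat 6 (L): throw ball6 h=8 -> lands@14:L; in-air after throw: [b1@7:R b2@8:L b3@10:L b5@11:R b4@12:L b6@14:L]
Beat 7 (R): throw ball1 h=2 -> lands@9:R; in-air after throw: [b2@8:L b1@9:R b3@10:L b5@11:R b4@12:L b6@14:L]
Beat 8 (L): throw ball2 h=7 -> lands@15:R; in-air after throw: [b1@9:R b3@10:L b5@11:R b4@12:L b6@14:L b2@15:R]
Beat 9 (R): throw ball1 h=7 -> lands@16:L; in-air after throw: [b3@10:L b5@11:R b4@12:L b6@14:L b2@15:R b1@16:L]
Ball 1: thrown@0 h=7 -> first land @7; rethrown@7 h=2 -> second land @9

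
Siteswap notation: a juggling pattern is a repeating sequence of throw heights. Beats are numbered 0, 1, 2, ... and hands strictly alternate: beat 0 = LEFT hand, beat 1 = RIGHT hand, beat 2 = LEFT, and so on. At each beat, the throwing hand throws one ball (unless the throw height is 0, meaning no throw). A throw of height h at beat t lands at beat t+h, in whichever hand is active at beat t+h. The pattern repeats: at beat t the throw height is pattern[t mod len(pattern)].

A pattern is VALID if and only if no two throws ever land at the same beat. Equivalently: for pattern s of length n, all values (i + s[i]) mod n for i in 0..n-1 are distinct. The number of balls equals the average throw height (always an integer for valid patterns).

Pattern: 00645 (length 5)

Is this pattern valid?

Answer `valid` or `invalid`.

i=0: (i + s[i]) mod n = (0 + 0) mod 5 = 0
i=1: (i + s[i]) mod n = (1 + 0) mod 5 = 1
i=2: (i + s[i]) mod n = (2 + 6) mod 5 = 3
i=3: (i + s[i]) mod n = (3 + 4) mod 5 = 2
i=4: (i + s[i]) mod n = (4 + 5) mod 5 = 4
Residues: [0, 1, 3, 2, 4], distinct: True

Answer: valid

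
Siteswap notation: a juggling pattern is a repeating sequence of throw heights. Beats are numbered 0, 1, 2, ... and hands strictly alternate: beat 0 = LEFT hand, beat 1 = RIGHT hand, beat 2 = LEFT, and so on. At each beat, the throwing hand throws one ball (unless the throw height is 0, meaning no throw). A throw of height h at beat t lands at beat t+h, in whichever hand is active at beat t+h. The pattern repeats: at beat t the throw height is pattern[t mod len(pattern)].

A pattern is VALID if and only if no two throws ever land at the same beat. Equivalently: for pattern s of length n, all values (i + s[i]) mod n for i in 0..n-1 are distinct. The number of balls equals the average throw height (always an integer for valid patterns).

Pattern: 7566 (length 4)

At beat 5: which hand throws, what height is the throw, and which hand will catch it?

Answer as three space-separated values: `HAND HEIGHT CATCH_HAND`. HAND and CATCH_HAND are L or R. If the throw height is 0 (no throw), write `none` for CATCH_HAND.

Answer: R 5 L

Derivation:
Beat 5: 5 mod 2 = 1, so hand = R
Throw height = pattern[5 mod 4] = pattern[1] = 5
Lands at beat 5+5=10, 10 mod 2 = 0, so catch hand = L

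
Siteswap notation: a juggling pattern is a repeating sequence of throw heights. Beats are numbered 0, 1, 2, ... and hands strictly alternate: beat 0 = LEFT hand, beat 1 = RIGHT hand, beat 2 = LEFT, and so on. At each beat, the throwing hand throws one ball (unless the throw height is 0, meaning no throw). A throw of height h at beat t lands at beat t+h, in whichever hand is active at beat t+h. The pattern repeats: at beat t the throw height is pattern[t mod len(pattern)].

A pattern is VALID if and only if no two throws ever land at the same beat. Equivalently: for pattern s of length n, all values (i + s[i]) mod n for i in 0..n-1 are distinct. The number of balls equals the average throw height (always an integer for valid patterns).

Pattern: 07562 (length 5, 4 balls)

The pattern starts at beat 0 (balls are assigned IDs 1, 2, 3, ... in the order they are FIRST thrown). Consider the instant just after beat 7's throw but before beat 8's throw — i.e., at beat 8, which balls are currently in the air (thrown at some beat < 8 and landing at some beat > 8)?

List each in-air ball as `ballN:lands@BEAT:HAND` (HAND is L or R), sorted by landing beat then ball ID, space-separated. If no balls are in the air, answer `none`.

Answer: ball3:lands@9:R ball2:lands@12:L ball4:lands@13:R

Derivation:
Beat 1 (R): throw ball1 h=7 -> lands@8:L; in-air after throw: [b1@8:L]
Beat 2 (L): throw ball2 h=5 -> lands@7:R; in-air after throw: [b2@7:R b1@8:L]
Beat 3 (R): throw ball3 h=6 -> lands@9:R; in-air after throw: [b2@7:R b1@8:L b3@9:R]
Beat 4 (L): throw ball4 h=2 -> lands@6:L; in-air after throw: [b4@6:L b2@7:R b1@8:L b3@9:R]
Beat 6 (L): throw ball4 h=7 -> lands@13:R; in-air after throw: [b2@7:R b1@8:L b3@9:R b4@13:R]
Beat 7 (R): throw ball2 h=5 -> lands@12:L; in-air after throw: [b1@8:L b3@9:R b2@12:L b4@13:R]
Beat 8 (L): throw ball1 h=6 -> lands@14:L; in-air after throw: [b3@9:R b2@12:L b4@13:R b1@14:L]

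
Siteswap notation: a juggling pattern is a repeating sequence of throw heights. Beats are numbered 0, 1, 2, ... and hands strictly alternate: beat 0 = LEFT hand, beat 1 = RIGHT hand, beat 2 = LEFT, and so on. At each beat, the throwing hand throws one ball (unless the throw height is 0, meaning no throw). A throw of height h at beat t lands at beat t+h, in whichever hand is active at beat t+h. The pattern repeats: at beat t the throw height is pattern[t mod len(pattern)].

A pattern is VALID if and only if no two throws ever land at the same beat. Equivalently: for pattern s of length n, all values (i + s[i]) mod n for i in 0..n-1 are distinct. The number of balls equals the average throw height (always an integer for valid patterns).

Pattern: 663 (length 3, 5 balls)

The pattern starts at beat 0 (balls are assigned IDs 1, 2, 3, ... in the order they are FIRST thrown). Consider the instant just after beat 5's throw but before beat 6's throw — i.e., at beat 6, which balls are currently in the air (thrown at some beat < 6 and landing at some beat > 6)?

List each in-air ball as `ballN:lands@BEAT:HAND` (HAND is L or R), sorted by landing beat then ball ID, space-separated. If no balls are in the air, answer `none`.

Beat 0 (L): throw ball1 h=6 -> lands@6:L; in-air after throw: [b1@6:L]
Beat 1 (R): throw ball2 h=6 -> lands@7:R; in-air after throw: [b1@6:L b2@7:R]
Beat 2 (L): throw ball3 h=3 -> lands@5:R; in-air after throw: [b3@5:R b1@6:L b2@7:R]
Beat 3 (R): throw ball4 h=6 -> lands@9:R; in-air after throw: [b3@5:R b1@6:L b2@7:R b4@9:R]
Beat 4 (L): throw ball5 h=6 -> lands@10:L; in-air after throw: [b3@5:R b1@6:L b2@7:R b4@9:R b5@10:L]
Beat 5 (R): throw ball3 h=3 -> lands@8:L; in-air after throw: [b1@6:L b2@7:R b3@8:L b4@9:R b5@10:L]
Beat 6 (L): throw ball1 h=6 -> lands@12:L; in-air after throw: [b2@7:R b3@8:L b4@9:R b5@10:L b1@12:L]

Answer: ball2:lands@7:R ball3:lands@8:L ball4:lands@9:R ball5:lands@10:L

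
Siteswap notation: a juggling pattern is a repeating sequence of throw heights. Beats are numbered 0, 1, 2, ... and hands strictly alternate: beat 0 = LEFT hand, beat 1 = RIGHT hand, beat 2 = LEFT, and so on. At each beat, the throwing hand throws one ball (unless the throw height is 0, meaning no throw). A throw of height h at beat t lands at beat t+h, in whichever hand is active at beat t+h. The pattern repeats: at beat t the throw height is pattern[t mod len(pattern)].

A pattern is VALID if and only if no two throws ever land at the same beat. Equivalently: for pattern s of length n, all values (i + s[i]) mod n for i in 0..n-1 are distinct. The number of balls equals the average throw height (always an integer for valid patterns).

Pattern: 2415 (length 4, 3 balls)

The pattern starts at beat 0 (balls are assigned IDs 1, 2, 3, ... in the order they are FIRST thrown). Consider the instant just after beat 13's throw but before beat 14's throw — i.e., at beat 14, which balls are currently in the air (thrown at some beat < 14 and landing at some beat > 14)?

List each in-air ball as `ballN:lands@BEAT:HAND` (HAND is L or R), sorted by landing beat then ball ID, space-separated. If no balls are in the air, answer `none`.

Answer: ball1:lands@16:L ball2:lands@17:R

Derivation:
Beat 0 (L): throw ball1 h=2 -> lands@2:L; in-air after throw: [b1@2:L]
Beat 1 (R): throw ball2 h=4 -> lands@5:R; in-air after throw: [b1@2:L b2@5:R]
Beat 2 (L): throw ball1 h=1 -> lands@3:R; in-air after throw: [b1@3:R b2@5:R]
Beat 3 (R): throw ball1 h=5 -> lands@8:L; in-air after throw: [b2@5:R b1@8:L]
Beat 4 (L): throw ball3 h=2 -> lands@6:L; in-air after throw: [b2@5:R b3@6:L b1@8:L]
Beat 5 (R): throw ball2 h=4 -> lands@9:R; in-air after throw: [b3@6:L b1@8:L b2@9:R]
Beat 6 (L): throw ball3 h=1 -> lands@7:R; in-air after throw: [b3@7:R b1@8:L b2@9:R]
Beat 7 (R): throw ball3 h=5 -> lands@12:L; in-air after throw: [b1@8:L b2@9:R b3@12:L]
Beat 8 (L): throw ball1 h=2 -> lands@10:L; in-air after throw: [b2@9:R b1@10:L b3@12:L]
Beat 9 (R): throw ball2 h=4 -> lands@13:R; in-air after throw: [b1@10:L b3@12:L b2@13:R]
Beat 10 (L): throw ball1 h=1 -> lands@11:R; in-air after throw: [b1@11:R b3@12:L b2@13:R]
Beat 11 (R): throw ball1 h=5 -> lands@16:L; in-air after throw: [b3@12:L b2@13:R b1@16:L]
Beat 12 (L): throw ball3 h=2 -> lands@14:L; in-air after throw: [b2@13:R b3@14:L b1@16:L]
Beat 13 (R): throw ball2 h=4 -> lands@17:R; in-air after throw: [b3@14:L b1@16:L b2@17:R]
Beat 14 (L): throw ball3 h=1 -> lands@15:R; in-air after throw: [b3@15:R b1@16:L b2@17:R]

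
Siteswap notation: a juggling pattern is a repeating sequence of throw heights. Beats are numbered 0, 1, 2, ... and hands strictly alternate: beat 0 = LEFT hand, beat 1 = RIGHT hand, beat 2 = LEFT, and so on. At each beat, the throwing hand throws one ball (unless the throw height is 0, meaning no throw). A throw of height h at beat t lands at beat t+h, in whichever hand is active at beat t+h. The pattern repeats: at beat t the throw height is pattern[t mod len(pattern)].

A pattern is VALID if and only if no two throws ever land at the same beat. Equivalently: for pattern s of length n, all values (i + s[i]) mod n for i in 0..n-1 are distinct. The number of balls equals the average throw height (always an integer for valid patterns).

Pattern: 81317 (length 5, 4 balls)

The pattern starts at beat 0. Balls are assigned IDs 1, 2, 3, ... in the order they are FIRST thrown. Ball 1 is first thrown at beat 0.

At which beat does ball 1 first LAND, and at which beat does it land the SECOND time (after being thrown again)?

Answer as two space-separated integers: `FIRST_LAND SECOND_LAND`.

Beat 0 (L): throw ball1 h=8 -> lands@8:L; in-air after throw: [b1@8:L]
Beat 1 (R): throw ball2 h=1 -> lands@2:L; in-air after throw: [b2@2:L b1@8:L]
Beat 2 (L): throw ball2 h=3 -> lands@5:R; in-air after throw: [b2@5:R b1@8:L]
Beat 3 (R): throw ball3 h=1 -> lands@4:L; in-air after throw: [b3@4:L b2@5:R b1@8:L]
Beat 4 (L): throw ball3 h=7 -> lands@11:R; in-air after throw: [b2@5:R b1@8:L b3@11:R]
Beat 5 (R): throw ball2 h=8 -> lands@13:R; in-air after throw: [b1@8:L b3@11:R b2@13:R]
Beat 6 (L): throw ball4 h=1 -> lands@7:R; in-air after throw: [b4@7:R b1@8:L b3@11:R b2@13:R]
Beat 7 (R): throw ball4 h=3 -> lands@10:L; in-air after throw: [b1@8:L b4@10:L b3@11:R b2@13:R]
Beat 8 (L): throw ball1 h=1 -> lands@9:R; in-air after throw: [b1@9:R b4@10:L b3@11:R b2@13:R]
Beat 9 (R): throw ball1 h=7 -> lands@16:L; in-air after throw: [b4@10:L b3@11:R b2@13:R b1@16:L]
Ball 1: thrown@0 h=8 -> first land @8; rethrown@8 h=1 -> second land @9

Answer: 8 9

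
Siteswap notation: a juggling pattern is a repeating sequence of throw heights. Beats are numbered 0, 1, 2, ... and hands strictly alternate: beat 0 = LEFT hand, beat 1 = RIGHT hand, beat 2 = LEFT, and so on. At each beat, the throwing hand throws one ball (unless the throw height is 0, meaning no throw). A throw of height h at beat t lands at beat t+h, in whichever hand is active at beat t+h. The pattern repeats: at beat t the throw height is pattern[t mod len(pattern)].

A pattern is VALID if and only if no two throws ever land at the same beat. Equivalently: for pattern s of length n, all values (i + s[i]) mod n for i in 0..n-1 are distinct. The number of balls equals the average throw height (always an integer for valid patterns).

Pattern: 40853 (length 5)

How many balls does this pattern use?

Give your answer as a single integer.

Pattern = [4, 0, 8, 5, 3], length n = 5
  position 0: throw height = 4, running sum = 4
  position 1: throw height = 0, running sum = 4
  position 2: throw height = 8, running sum = 12
  position 3: throw height = 5, running sum = 17
  position 4: throw height = 3, running sum = 20
Total sum = 20; balls = sum / n = 20 / 5 = 4

Answer: 4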